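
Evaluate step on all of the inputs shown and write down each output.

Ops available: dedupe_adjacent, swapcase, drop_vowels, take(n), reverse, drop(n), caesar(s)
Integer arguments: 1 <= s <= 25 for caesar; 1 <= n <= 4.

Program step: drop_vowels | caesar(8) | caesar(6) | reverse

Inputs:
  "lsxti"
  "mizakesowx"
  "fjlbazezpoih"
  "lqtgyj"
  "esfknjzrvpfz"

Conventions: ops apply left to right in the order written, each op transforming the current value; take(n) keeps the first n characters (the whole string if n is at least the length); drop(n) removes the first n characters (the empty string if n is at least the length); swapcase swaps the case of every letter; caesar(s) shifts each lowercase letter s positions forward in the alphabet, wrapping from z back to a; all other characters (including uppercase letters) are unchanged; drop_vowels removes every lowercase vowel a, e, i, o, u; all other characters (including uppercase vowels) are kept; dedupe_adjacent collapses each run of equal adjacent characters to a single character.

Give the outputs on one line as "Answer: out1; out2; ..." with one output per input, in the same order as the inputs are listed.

"hlgz"; "lkgyna"; "vdnnpzxt"; "xmuhez"; "ntdjfnxbytg"

Execution, op by op:
  "lsxti" -> "lsxt" -> "tafb" -> "zglh" -> "hlgz"
  "mizakesowx" -> "mzkswx" -> "uhsaef" -> "anygkl" -> "lkgyna"
  "fjlbazezpoih" -> "fjlbzzph" -> "nrtjhhxp" -> "txzpnndv" -> "vdnnpzxt"
  "lqtgyj" -> "lqtgyj" -> "tybogr" -> "zehumx" -> "xmuhez"
  "esfknjzrvpfz" -> "sfknjzrvpfz" -> "ansvrhzdxnh" -> "gtybxnfjdtn" -> "ntdjfnxbytg"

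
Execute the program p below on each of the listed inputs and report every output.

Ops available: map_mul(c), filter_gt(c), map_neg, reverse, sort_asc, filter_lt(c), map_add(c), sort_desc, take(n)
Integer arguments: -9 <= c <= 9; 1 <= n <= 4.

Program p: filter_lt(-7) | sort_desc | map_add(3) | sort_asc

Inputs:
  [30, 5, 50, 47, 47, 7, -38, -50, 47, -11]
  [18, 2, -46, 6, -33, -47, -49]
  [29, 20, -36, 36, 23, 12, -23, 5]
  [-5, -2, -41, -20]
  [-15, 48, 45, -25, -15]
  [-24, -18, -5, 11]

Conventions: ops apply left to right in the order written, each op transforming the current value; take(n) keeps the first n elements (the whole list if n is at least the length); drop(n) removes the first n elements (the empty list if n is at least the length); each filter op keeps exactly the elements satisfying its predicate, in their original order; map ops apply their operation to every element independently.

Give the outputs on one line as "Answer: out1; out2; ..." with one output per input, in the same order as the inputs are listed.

[-47, -35, -8]; [-46, -44, -43, -30]; [-33, -20]; [-38, -17]; [-22, -12, -12]; [-21, -15]

Execution, op by op:
  [30, 5, 50, 47, 47, 7, -38, -50, 47, -11] -> [-38, -50, -11] -> [-11, -38, -50] -> [-8, -35, -47] -> [-47, -35, -8]
  [18, 2, -46, 6, -33, -47, -49] -> [-46, -33, -47, -49] -> [-33, -46, -47, -49] -> [-30, -43, -44, -46] -> [-46, -44, -43, -30]
  [29, 20, -36, 36, 23, 12, -23, 5] -> [-36, -23] -> [-23, -36] -> [-20, -33] -> [-33, -20]
  [-5, -2, -41, -20] -> [-41, -20] -> [-20, -41] -> [-17, -38] -> [-38, -17]
  [-15, 48, 45, -25, -15] -> [-15, -25, -15] -> [-15, -15, -25] -> [-12, -12, -22] -> [-22, -12, -12]
  [-24, -18, -5, 11] -> [-24, -18] -> [-18, -24] -> [-15, -21] -> [-21, -15]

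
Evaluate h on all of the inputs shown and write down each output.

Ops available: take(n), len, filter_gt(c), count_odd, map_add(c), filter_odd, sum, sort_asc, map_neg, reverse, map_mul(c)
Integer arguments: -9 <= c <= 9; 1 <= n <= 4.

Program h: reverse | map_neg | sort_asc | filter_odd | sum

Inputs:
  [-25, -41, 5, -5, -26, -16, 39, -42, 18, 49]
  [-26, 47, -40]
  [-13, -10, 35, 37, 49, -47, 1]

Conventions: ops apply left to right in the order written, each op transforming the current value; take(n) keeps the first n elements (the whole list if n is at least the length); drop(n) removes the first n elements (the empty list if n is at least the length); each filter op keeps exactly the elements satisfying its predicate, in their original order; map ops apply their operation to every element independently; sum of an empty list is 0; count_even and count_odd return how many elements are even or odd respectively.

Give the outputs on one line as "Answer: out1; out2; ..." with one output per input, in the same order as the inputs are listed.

Execution, op by op:
  [-25, -41, 5, -5, -26, -16, 39, -42, 18, 49] -> [49, 18, -42, 39, -16, -26, -5, 5, -41, -25] -> [-49, -18, 42, -39, 16, 26, 5, -5, 41, 25] -> [-49, -39, -18, -5, 5, 16, 25, 26, 41, 42] -> [-49, -39, -5, 5, 25, 41] -> -22
  [-26, 47, -40] -> [-40, 47, -26] -> [40, -47, 26] -> [-47, 26, 40] -> [-47] -> -47
  [-13, -10, 35, 37, 49, -47, 1] -> [1, -47, 49, 37, 35, -10, -13] -> [-1, 47, -49, -37, -35, 10, 13] -> [-49, -37, -35, -1, 10, 13, 47] -> [-49, -37, -35, -1, 13, 47] -> -62

-22; -47; -62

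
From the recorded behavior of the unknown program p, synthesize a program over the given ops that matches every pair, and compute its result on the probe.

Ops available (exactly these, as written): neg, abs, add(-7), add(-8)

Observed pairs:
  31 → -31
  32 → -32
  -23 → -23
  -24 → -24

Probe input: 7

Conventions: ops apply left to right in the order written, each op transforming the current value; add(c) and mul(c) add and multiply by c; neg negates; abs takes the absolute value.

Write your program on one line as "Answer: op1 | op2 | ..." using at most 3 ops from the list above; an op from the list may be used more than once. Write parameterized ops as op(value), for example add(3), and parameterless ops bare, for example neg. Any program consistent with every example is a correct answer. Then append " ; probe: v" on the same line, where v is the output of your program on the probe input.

abs | neg ; probe: -7

Check, running the answer program on each example:
  31 -> 31 -> -31
  32 -> 32 -> -32
  -23 -> 23 -> -23
  -24 -> 24 -> -24
  probe: 7 -> 7 -> -7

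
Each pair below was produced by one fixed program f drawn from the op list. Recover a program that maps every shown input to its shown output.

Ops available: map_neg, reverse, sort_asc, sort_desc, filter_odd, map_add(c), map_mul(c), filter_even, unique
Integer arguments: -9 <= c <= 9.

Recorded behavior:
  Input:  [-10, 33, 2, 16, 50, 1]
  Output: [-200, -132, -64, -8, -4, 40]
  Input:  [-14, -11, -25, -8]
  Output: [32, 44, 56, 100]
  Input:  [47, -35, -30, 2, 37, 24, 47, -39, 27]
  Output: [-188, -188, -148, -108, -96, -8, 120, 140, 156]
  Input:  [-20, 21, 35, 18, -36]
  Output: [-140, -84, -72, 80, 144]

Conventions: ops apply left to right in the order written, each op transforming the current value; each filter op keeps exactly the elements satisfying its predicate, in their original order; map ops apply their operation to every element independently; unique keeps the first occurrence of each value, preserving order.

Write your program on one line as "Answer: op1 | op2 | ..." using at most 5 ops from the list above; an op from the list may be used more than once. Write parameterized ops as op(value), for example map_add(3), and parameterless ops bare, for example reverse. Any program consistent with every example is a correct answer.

reverse | sort_asc | map_mul(-4) | reverse

Check, running the answer program on each example:
  [-10, 33, 2, 16, 50, 1] -> [1, 50, 16, 2, 33, -10] -> [-10, 1, 2, 16, 33, 50] -> [40, -4, -8, -64, -132, -200] -> [-200, -132, -64, -8, -4, 40]
  [-14, -11, -25, -8] -> [-8, -25, -11, -14] -> [-25, -14, -11, -8] -> [100, 56, 44, 32] -> [32, 44, 56, 100]
  [47, -35, -30, 2, 37, 24, 47, -39, 27] -> [27, -39, 47, 24, 37, 2, -30, -35, 47] -> [-39, -35, -30, 2, 24, 27, 37, 47, 47] -> [156, 140, 120, -8, -96, -108, -148, -188, -188] -> [-188, -188, -148, -108, -96, -8, 120, 140, 156]
  [-20, 21, 35, 18, -36] -> [-36, 18, 35, 21, -20] -> [-36, -20, 18, 21, 35] -> [144, 80, -72, -84, -140] -> [-140, -84, -72, 80, 144]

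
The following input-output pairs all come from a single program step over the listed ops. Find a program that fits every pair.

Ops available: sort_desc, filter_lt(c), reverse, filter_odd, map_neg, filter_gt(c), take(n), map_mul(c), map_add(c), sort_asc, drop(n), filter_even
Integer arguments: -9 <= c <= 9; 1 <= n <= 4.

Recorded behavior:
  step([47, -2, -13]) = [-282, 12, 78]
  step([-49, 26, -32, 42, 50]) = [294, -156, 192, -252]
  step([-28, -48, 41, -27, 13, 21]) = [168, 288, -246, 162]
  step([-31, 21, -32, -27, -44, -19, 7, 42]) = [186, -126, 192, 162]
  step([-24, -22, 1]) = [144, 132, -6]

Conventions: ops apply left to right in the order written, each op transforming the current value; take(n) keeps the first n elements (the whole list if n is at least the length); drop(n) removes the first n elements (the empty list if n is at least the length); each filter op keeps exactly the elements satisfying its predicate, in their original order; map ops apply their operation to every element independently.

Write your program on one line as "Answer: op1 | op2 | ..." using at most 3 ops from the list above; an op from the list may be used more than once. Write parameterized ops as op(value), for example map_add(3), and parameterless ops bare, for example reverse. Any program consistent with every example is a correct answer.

map_neg | take(4) | map_mul(6)

Check, running the answer program on each example:
  [47, -2, -13] -> [-47, 2, 13] -> [-47, 2, 13] -> [-282, 12, 78]
  [-49, 26, -32, 42, 50] -> [49, -26, 32, -42, -50] -> [49, -26, 32, -42] -> [294, -156, 192, -252]
  [-28, -48, 41, -27, 13, 21] -> [28, 48, -41, 27, -13, -21] -> [28, 48, -41, 27] -> [168, 288, -246, 162]
  [-31, 21, -32, -27, -44, -19, 7, 42] -> [31, -21, 32, 27, 44, 19, -7, -42] -> [31, -21, 32, 27] -> [186, -126, 192, 162]
  [-24, -22, 1] -> [24, 22, -1] -> [24, 22, -1] -> [144, 132, -6]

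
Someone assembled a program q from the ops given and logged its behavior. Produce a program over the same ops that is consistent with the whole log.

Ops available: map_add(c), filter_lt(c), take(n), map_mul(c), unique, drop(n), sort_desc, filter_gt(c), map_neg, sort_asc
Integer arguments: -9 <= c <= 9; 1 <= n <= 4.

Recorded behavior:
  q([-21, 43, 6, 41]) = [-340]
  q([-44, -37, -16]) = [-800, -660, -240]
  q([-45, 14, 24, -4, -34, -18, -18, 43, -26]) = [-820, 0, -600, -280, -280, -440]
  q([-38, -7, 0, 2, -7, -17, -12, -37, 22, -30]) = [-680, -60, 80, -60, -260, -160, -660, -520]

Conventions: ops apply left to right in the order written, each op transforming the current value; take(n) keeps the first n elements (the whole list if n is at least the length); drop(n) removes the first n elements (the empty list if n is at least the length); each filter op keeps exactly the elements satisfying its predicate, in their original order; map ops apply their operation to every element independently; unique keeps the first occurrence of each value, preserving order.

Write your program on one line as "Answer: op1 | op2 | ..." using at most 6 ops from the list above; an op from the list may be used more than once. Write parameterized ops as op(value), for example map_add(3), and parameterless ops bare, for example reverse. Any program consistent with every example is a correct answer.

map_add(8) | map_add(-3) | filter_lt(6) | map_mul(-5) | map_add(5) | map_mul(-4)

Check, running the answer program on each example:
  [-21, 43, 6, 41] -> [-13, 51, 14, 49] -> [-16, 48, 11, 46] -> [-16] -> [80] -> [85] -> [-340]
  [-44, -37, -16] -> [-36, -29, -8] -> [-39, -32, -11] -> [-39, -32, -11] -> [195, 160, 55] -> [200, 165, 60] -> [-800, -660, -240]
  [-45, 14, 24, -4, -34, -18, -18, 43, -26] -> [-37, 22, 32, 4, -26, -10, -10, 51, -18] -> [-40, 19, 29, 1, -29, -13, -13, 48, -21] -> [-40, 1, -29, -13, -13, -21] -> [200, -5, 145, 65, 65, 105] -> [205, 0, 150, 70, 70, 110] -> [-820, 0, -600, -280, -280, -440]
  [-38, -7, 0, 2, -7, -17, -12, -37, 22, -30] -> [-30, 1, 8, 10, 1, -9, -4, -29, 30, -22] -> [-33, -2, 5, 7, -2, -12, -7, -32, 27, -25] -> [-33, -2, 5, -2, -12, -7, -32, -25] -> [165, 10, -25, 10, 60, 35, 160, 125] -> [170, 15, -20, 15, 65, 40, 165, 130] -> [-680, -60, 80, -60, -260, -160, -660, -520]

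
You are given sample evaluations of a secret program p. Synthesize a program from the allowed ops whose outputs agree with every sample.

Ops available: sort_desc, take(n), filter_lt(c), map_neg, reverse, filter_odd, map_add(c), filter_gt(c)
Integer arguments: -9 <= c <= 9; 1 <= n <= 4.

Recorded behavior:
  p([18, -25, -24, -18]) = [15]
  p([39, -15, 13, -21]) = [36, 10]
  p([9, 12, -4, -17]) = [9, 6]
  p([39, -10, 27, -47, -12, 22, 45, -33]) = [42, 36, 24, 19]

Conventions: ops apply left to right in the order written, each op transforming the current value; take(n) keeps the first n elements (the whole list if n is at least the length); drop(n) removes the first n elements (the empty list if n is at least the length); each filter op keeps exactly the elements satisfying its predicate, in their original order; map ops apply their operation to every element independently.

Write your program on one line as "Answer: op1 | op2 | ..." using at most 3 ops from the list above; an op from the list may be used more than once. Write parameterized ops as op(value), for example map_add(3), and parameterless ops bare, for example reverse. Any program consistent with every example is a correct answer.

sort_desc | filter_gt(8) | map_add(-3)

Check, running the answer program on each example:
  [18, -25, -24, -18] -> [18, -18, -24, -25] -> [18] -> [15]
  [39, -15, 13, -21] -> [39, 13, -15, -21] -> [39, 13] -> [36, 10]
  [9, 12, -4, -17] -> [12, 9, -4, -17] -> [12, 9] -> [9, 6]
  [39, -10, 27, -47, -12, 22, 45, -33] -> [45, 39, 27, 22, -10, -12, -33, -47] -> [45, 39, 27, 22] -> [42, 36, 24, 19]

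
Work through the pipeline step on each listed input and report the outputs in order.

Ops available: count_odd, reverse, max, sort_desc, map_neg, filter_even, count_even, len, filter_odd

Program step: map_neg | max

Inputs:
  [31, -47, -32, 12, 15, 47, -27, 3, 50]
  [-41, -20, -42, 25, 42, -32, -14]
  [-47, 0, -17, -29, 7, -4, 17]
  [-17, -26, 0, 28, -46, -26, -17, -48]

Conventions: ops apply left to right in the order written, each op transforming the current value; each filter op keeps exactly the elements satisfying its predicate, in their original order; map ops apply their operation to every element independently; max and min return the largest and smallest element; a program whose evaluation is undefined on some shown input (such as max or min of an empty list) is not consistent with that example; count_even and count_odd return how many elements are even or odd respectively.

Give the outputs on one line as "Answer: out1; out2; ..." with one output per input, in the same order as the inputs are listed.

Execution, op by op:
  [31, -47, -32, 12, 15, 47, -27, 3, 50] -> [-31, 47, 32, -12, -15, -47, 27, -3, -50] -> 47
  [-41, -20, -42, 25, 42, -32, -14] -> [41, 20, 42, -25, -42, 32, 14] -> 42
  [-47, 0, -17, -29, 7, -4, 17] -> [47, 0, 17, 29, -7, 4, -17] -> 47
  [-17, -26, 0, 28, -46, -26, -17, -48] -> [17, 26, 0, -28, 46, 26, 17, 48] -> 48

47; 42; 47; 48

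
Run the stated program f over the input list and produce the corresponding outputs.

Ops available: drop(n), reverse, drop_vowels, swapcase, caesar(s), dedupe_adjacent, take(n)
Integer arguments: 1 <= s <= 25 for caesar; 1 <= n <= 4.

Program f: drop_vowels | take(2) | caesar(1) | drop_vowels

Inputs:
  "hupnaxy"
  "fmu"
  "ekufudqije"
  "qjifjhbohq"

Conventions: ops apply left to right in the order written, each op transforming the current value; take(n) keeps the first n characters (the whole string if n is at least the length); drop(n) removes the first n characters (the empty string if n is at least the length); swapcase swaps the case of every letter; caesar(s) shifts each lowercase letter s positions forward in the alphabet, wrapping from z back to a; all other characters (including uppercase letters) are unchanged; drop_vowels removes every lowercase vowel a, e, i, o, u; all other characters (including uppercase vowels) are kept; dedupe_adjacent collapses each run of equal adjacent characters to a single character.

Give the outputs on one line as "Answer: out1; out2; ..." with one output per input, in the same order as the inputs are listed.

Execution, op by op:
  "hupnaxy" -> "hpnxy" -> "hp" -> "iq" -> "q"
  "fmu" -> "fm" -> "fm" -> "gn" -> "gn"
  "ekufudqije" -> "kfdqj" -> "kf" -> "lg" -> "lg"
  "qjifjhbohq" -> "qjfjhbhq" -> "qj" -> "rk" -> "rk"

"q"; "gn"; "lg"; "rk"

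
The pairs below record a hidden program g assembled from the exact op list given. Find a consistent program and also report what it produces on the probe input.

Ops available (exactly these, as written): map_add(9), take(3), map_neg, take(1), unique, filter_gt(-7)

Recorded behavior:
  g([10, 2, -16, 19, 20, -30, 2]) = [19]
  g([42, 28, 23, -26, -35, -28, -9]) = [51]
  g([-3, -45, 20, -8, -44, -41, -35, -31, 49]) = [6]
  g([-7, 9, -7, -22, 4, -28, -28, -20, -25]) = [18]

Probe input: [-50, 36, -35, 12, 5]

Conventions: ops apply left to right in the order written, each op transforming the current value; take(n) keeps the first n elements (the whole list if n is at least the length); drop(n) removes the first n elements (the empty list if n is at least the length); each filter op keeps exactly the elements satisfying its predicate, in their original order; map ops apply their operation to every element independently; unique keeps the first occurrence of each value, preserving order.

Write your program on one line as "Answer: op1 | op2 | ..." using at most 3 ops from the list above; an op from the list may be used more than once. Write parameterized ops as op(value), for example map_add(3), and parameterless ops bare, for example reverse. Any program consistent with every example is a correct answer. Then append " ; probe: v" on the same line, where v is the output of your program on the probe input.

filter_gt(-7) | map_add(9) | take(1) ; probe: [45]

Check, running the answer program on each example:
  [10, 2, -16, 19, 20, -30, 2] -> [10, 2, 19, 20, 2] -> [19, 11, 28, 29, 11] -> [19]
  [42, 28, 23, -26, -35, -28, -9] -> [42, 28, 23] -> [51, 37, 32] -> [51]
  [-3, -45, 20, -8, -44, -41, -35, -31, 49] -> [-3, 20, 49] -> [6, 29, 58] -> [6]
  [-7, 9, -7, -22, 4, -28, -28, -20, -25] -> [9, 4] -> [18, 13] -> [18]
  probe: [-50, 36, -35, 12, 5] -> [36, 12, 5] -> [45, 21, 14] -> [45]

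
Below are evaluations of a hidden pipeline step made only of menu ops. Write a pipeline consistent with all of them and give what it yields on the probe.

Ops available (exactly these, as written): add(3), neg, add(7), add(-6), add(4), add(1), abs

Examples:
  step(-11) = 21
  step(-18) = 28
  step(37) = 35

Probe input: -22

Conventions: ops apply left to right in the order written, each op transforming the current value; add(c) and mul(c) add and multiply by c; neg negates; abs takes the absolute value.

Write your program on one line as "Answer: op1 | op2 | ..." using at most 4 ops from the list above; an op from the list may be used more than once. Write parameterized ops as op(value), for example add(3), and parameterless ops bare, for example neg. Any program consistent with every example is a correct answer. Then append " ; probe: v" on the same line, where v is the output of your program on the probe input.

add(-6) | abs | add(4) ; probe: 32

Check, running the answer program on each example:
  -11 -> -17 -> 17 -> 21
  -18 -> -24 -> 24 -> 28
  37 -> 31 -> 31 -> 35
  probe: -22 -> -28 -> 28 -> 32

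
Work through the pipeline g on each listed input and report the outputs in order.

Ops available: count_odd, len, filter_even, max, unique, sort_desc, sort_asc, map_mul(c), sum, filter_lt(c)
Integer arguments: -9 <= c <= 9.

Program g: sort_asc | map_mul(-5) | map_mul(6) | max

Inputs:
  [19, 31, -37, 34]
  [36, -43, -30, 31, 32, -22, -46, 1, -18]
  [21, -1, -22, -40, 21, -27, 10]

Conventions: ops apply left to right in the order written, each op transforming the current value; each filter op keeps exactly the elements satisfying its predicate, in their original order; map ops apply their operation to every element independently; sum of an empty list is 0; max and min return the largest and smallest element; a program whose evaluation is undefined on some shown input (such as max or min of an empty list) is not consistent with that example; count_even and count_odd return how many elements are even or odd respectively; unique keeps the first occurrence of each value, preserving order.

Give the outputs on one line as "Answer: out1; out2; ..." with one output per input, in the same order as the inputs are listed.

Execution, op by op:
  [19, 31, -37, 34] -> [-37, 19, 31, 34] -> [185, -95, -155, -170] -> [1110, -570, -930, -1020] -> 1110
  [36, -43, -30, 31, 32, -22, -46, 1, -18] -> [-46, -43, -30, -22, -18, 1, 31, 32, 36] -> [230, 215, 150, 110, 90, -5, -155, -160, -180] -> [1380, 1290, 900, 660, 540, -30, -930, -960, -1080] -> 1380
  [21, -1, -22, -40, 21, -27, 10] -> [-40, -27, -22, -1, 10, 21, 21] -> [200, 135, 110, 5, -50, -105, -105] -> [1200, 810, 660, 30, -300, -630, -630] -> 1200

1110; 1380; 1200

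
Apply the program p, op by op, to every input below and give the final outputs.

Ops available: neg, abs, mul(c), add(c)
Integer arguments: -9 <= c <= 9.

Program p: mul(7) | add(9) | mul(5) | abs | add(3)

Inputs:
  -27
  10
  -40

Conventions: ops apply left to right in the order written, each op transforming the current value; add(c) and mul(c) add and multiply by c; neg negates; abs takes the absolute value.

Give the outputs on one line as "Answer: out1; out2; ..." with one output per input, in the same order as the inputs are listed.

903; 398; 1358

Execution, op by op:
  -27 -> -189 -> -180 -> -900 -> 900 -> 903
  10 -> 70 -> 79 -> 395 -> 395 -> 398
  -40 -> -280 -> -271 -> -1355 -> 1355 -> 1358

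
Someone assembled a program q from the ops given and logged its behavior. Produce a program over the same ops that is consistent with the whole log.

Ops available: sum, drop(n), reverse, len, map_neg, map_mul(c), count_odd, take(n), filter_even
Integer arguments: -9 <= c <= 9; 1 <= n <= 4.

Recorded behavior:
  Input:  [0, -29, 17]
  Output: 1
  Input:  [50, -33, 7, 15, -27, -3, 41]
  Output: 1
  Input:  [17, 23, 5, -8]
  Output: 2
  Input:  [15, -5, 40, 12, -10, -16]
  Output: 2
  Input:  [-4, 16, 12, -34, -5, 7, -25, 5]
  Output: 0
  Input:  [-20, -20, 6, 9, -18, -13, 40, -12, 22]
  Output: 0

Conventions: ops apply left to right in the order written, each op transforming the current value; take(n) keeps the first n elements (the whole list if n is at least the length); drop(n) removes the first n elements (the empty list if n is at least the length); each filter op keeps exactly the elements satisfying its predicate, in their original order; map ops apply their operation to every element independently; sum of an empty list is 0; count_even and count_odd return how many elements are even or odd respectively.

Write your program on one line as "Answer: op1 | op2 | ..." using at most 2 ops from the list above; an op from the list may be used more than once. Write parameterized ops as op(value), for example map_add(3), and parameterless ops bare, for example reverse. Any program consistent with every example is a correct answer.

take(2) | count_odd

Check, running the answer program on each example:
  [0, -29, 17] -> [0, -29] -> 1
  [50, -33, 7, 15, -27, -3, 41] -> [50, -33] -> 1
  [17, 23, 5, -8] -> [17, 23] -> 2
  [15, -5, 40, 12, -10, -16] -> [15, -5] -> 2
  [-4, 16, 12, -34, -5, 7, -25, 5] -> [-4, 16] -> 0
  [-20, -20, 6, 9, -18, -13, 40, -12, 22] -> [-20, -20] -> 0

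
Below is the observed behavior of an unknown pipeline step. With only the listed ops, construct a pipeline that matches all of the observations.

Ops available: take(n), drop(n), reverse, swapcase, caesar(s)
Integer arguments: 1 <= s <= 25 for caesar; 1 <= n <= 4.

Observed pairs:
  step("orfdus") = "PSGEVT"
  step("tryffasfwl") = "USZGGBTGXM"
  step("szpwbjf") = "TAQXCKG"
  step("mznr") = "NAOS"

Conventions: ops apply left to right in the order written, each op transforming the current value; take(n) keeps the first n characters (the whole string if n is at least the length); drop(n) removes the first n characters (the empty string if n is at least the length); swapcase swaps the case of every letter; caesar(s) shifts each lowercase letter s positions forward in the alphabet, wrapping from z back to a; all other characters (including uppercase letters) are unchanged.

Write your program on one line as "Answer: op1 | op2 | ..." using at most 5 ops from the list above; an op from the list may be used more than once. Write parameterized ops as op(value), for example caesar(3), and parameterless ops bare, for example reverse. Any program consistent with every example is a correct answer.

caesar(1) | reverse | swapcase | reverse

Check, running the answer program on each example:
  "orfdus" -> "psgevt" -> "tvegsp" -> "TVEGSP" -> "PSGEVT"
  "tryffasfwl" -> "uszggbtgxm" -> "mxgtbggzsu" -> "MXGTBGGZSU" -> "USZGGBTGXM"
  "szpwbjf" -> "taqxckg" -> "gkcxqat" -> "GKCXQAT" -> "TAQXCKG"
  "mznr" -> "naos" -> "soan" -> "SOAN" -> "NAOS"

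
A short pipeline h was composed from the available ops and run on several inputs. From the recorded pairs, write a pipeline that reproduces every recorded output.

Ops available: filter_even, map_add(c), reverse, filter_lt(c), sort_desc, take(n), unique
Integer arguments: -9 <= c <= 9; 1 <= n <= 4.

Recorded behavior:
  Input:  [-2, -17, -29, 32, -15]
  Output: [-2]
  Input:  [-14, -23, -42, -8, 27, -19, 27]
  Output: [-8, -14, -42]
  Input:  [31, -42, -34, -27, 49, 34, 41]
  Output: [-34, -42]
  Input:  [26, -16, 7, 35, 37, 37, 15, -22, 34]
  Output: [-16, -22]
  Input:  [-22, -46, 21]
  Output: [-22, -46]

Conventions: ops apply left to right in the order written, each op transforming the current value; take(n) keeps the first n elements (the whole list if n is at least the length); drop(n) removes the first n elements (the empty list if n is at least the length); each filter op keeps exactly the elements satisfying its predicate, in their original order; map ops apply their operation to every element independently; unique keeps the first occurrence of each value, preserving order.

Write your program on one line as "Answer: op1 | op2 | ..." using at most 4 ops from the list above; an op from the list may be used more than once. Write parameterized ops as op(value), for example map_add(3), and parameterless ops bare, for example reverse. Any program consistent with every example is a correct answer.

reverse | sort_desc | filter_even | filter_lt(8)

Check, running the answer program on each example:
  [-2, -17, -29, 32, -15] -> [-15, 32, -29, -17, -2] -> [32, -2, -15, -17, -29] -> [32, -2] -> [-2]
  [-14, -23, -42, -8, 27, -19, 27] -> [27, -19, 27, -8, -42, -23, -14] -> [27, 27, -8, -14, -19, -23, -42] -> [-8, -14, -42] -> [-8, -14, -42]
  [31, -42, -34, -27, 49, 34, 41] -> [41, 34, 49, -27, -34, -42, 31] -> [49, 41, 34, 31, -27, -34, -42] -> [34, -34, -42] -> [-34, -42]
  [26, -16, 7, 35, 37, 37, 15, -22, 34] -> [34, -22, 15, 37, 37, 35, 7, -16, 26] -> [37, 37, 35, 34, 26, 15, 7, -16, -22] -> [34, 26, -16, -22] -> [-16, -22]
  [-22, -46, 21] -> [21, -46, -22] -> [21, -22, -46] -> [-22, -46] -> [-22, -46]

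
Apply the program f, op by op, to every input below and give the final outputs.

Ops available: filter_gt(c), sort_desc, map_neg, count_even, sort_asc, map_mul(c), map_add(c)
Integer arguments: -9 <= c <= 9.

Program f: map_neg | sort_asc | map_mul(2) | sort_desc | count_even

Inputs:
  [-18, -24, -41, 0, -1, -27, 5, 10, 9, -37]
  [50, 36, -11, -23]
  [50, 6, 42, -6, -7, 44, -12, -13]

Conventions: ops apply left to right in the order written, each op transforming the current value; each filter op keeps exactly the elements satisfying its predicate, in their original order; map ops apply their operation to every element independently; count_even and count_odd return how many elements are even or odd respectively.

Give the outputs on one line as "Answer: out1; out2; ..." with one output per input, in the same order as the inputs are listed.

10; 4; 8

Execution, op by op:
  [-18, -24, -41, 0, -1, -27, 5, 10, 9, -37] -> [18, 24, 41, 0, 1, 27, -5, -10, -9, 37] -> [-10, -9, -5, 0, 1, 18, 24, 27, 37, 41] -> [-20, -18, -10, 0, 2, 36, 48, 54, 74, 82] -> [82, 74, 54, 48, 36, 2, 0, -10, -18, -20] -> 10
  [50, 36, -11, -23] -> [-50, -36, 11, 23] -> [-50, -36, 11, 23] -> [-100, -72, 22, 46] -> [46, 22, -72, -100] -> 4
  [50, 6, 42, -6, -7, 44, -12, -13] -> [-50, -6, -42, 6, 7, -44, 12, 13] -> [-50, -44, -42, -6, 6, 7, 12, 13] -> [-100, -88, -84, -12, 12, 14, 24, 26] -> [26, 24, 14, 12, -12, -84, -88, -100] -> 8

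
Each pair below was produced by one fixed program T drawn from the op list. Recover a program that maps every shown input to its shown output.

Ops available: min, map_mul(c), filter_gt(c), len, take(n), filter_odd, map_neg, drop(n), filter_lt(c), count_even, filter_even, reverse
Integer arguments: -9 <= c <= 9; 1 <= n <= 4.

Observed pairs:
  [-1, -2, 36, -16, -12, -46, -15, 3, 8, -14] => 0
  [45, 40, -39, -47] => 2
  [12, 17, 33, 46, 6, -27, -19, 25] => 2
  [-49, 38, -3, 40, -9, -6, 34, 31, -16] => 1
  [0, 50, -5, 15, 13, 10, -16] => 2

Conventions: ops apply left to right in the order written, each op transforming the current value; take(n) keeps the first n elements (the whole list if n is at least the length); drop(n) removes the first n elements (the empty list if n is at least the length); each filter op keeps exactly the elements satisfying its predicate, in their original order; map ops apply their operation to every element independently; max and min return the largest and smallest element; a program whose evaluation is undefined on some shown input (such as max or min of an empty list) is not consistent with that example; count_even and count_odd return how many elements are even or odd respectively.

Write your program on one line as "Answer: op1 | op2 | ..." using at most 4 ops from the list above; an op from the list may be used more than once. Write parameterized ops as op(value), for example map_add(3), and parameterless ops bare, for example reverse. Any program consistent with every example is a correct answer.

take(2) | map_mul(-4) | filter_lt(4) | count_even

Check, running the answer program on each example:
  [-1, -2, 36, -16, -12, -46, -15, 3, 8, -14] -> [-1, -2] -> [4, 8] -> [] -> 0
  [45, 40, -39, -47] -> [45, 40] -> [-180, -160] -> [-180, -160] -> 2
  [12, 17, 33, 46, 6, -27, -19, 25] -> [12, 17] -> [-48, -68] -> [-48, -68] -> 2
  [-49, 38, -3, 40, -9, -6, 34, 31, -16] -> [-49, 38] -> [196, -152] -> [-152] -> 1
  [0, 50, -5, 15, 13, 10, -16] -> [0, 50] -> [0, -200] -> [0, -200] -> 2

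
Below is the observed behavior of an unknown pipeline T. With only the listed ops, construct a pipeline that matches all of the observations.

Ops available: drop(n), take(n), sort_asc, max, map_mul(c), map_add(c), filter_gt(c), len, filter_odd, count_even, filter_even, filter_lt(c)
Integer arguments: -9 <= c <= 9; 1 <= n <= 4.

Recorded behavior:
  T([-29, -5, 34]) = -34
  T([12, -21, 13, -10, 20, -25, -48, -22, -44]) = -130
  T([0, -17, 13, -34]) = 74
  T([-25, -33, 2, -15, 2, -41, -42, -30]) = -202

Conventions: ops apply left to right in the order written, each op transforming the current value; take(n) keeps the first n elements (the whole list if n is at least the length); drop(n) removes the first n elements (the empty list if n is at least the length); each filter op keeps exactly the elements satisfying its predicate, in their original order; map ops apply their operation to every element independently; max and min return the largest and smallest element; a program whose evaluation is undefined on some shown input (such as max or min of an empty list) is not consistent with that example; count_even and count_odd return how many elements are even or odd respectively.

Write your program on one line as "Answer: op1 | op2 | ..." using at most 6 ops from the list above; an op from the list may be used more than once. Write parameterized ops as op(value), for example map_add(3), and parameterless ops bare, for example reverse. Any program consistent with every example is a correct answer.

filter_odd | map_mul(6) | sort_asc | take(2) | map_add(-4) | max

Check, running the answer program on each example:
  [-29, -5, 34] -> [-29, -5] -> [-174, -30] -> [-174, -30] -> [-174, -30] -> [-178, -34] -> -34
  [12, -21, 13, -10, 20, -25, -48, -22, -44] -> [-21, 13, -25] -> [-126, 78, -150] -> [-150, -126, 78] -> [-150, -126] -> [-154, -130] -> -130
  [0, -17, 13, -34] -> [-17, 13] -> [-102, 78] -> [-102, 78] -> [-102, 78] -> [-106, 74] -> 74
  [-25, -33, 2, -15, 2, -41, -42, -30] -> [-25, -33, -15, -41] -> [-150, -198, -90, -246] -> [-246, -198, -150, -90] -> [-246, -198] -> [-250, -202] -> -202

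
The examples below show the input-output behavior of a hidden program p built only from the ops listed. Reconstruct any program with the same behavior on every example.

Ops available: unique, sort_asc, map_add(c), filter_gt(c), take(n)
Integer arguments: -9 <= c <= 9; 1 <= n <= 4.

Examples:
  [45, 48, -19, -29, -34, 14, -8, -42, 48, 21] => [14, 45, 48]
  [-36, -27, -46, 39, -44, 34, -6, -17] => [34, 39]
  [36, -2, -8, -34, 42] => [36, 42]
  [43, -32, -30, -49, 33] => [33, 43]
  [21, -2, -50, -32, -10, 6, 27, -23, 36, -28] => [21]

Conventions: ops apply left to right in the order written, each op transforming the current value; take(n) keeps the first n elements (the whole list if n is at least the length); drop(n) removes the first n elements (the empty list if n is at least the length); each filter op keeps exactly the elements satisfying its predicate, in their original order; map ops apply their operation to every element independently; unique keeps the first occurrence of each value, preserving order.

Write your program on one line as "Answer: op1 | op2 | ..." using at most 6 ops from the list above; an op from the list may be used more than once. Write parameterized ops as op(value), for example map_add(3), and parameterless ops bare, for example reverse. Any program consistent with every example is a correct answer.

filter_gt(-4) | unique | take(3) | sort_asc | filter_gt(2) | filter_gt(9)

Check, running the answer program on each example:
  [45, 48, -19, -29, -34, 14, -8, -42, 48, 21] -> [45, 48, 14, 48, 21] -> [45, 48, 14, 21] -> [45, 48, 14] -> [14, 45, 48] -> [14, 45, 48] -> [14, 45, 48]
  [-36, -27, -46, 39, -44, 34, -6, -17] -> [39, 34] -> [39, 34] -> [39, 34] -> [34, 39] -> [34, 39] -> [34, 39]
  [36, -2, -8, -34, 42] -> [36, -2, 42] -> [36, -2, 42] -> [36, -2, 42] -> [-2, 36, 42] -> [36, 42] -> [36, 42]
  [43, -32, -30, -49, 33] -> [43, 33] -> [43, 33] -> [43, 33] -> [33, 43] -> [33, 43] -> [33, 43]
  [21, -2, -50, -32, -10, 6, 27, -23, 36, -28] -> [21, -2, 6, 27, 36] -> [21, -2, 6, 27, 36] -> [21, -2, 6] -> [-2, 6, 21] -> [6, 21] -> [21]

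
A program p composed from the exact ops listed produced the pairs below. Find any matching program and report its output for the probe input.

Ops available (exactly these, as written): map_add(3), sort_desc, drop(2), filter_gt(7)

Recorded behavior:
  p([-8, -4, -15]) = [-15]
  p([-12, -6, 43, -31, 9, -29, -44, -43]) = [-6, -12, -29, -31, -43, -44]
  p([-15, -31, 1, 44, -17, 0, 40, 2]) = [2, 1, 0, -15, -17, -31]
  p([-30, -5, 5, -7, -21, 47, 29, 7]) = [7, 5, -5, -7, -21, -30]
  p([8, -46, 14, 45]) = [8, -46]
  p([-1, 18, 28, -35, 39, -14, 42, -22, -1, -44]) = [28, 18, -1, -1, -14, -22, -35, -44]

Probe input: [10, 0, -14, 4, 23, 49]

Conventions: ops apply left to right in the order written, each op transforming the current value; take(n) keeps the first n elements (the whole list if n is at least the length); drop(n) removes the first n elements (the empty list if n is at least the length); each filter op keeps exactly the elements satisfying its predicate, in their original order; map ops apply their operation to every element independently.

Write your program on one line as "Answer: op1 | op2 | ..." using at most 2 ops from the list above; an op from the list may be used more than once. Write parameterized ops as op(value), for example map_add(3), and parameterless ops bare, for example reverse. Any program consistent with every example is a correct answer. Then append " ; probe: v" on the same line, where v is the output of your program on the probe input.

sort_desc | drop(2) ; probe: [10, 4, 0, -14]

Check, running the answer program on each example:
  [-8, -4, -15] -> [-4, -8, -15] -> [-15]
  [-12, -6, 43, -31, 9, -29, -44, -43] -> [43, 9, -6, -12, -29, -31, -43, -44] -> [-6, -12, -29, -31, -43, -44]
  [-15, -31, 1, 44, -17, 0, 40, 2] -> [44, 40, 2, 1, 0, -15, -17, -31] -> [2, 1, 0, -15, -17, -31]
  [-30, -5, 5, -7, -21, 47, 29, 7] -> [47, 29, 7, 5, -5, -7, -21, -30] -> [7, 5, -5, -7, -21, -30]
  [8, -46, 14, 45] -> [45, 14, 8, -46] -> [8, -46]
  [-1, 18, 28, -35, 39, -14, 42, -22, -1, -44] -> [42, 39, 28, 18, -1, -1, -14, -22, -35, -44] -> [28, 18, -1, -1, -14, -22, -35, -44]
  probe: [10, 0, -14, 4, 23, 49] -> [49, 23, 10, 4, 0, -14] -> [10, 4, 0, -14]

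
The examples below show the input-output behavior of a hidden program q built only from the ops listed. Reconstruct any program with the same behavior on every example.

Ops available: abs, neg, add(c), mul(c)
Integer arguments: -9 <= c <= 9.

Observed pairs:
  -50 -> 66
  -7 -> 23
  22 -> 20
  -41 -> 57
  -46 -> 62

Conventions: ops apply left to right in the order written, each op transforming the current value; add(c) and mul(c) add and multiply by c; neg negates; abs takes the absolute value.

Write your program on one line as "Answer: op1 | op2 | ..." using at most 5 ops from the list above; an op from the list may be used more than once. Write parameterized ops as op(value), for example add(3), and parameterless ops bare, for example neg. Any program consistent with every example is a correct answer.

add(-9) | neg | abs | add(7)

Check, running the answer program on each example:
  -50 -> -59 -> 59 -> 59 -> 66
  -7 -> -16 -> 16 -> 16 -> 23
  22 -> 13 -> -13 -> 13 -> 20
  -41 -> -50 -> 50 -> 50 -> 57
  -46 -> -55 -> 55 -> 55 -> 62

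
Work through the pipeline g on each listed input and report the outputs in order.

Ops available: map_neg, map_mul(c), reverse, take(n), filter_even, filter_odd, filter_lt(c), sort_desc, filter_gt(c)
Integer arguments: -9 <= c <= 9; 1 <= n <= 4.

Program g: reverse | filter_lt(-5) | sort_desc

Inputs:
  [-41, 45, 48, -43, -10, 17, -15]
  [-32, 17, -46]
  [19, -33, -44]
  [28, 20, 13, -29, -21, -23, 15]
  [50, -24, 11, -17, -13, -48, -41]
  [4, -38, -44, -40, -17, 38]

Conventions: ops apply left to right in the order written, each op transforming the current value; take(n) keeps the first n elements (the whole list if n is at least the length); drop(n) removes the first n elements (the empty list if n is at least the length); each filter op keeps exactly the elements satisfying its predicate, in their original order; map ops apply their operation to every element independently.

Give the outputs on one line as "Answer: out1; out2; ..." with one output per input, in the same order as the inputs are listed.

Execution, op by op:
  [-41, 45, 48, -43, -10, 17, -15] -> [-15, 17, -10, -43, 48, 45, -41] -> [-15, -10, -43, -41] -> [-10, -15, -41, -43]
  [-32, 17, -46] -> [-46, 17, -32] -> [-46, -32] -> [-32, -46]
  [19, -33, -44] -> [-44, -33, 19] -> [-44, -33] -> [-33, -44]
  [28, 20, 13, -29, -21, -23, 15] -> [15, -23, -21, -29, 13, 20, 28] -> [-23, -21, -29] -> [-21, -23, -29]
  [50, -24, 11, -17, -13, -48, -41] -> [-41, -48, -13, -17, 11, -24, 50] -> [-41, -48, -13, -17, -24] -> [-13, -17, -24, -41, -48]
  [4, -38, -44, -40, -17, 38] -> [38, -17, -40, -44, -38, 4] -> [-17, -40, -44, -38] -> [-17, -38, -40, -44]

[-10, -15, -41, -43]; [-32, -46]; [-33, -44]; [-21, -23, -29]; [-13, -17, -24, -41, -48]; [-17, -38, -40, -44]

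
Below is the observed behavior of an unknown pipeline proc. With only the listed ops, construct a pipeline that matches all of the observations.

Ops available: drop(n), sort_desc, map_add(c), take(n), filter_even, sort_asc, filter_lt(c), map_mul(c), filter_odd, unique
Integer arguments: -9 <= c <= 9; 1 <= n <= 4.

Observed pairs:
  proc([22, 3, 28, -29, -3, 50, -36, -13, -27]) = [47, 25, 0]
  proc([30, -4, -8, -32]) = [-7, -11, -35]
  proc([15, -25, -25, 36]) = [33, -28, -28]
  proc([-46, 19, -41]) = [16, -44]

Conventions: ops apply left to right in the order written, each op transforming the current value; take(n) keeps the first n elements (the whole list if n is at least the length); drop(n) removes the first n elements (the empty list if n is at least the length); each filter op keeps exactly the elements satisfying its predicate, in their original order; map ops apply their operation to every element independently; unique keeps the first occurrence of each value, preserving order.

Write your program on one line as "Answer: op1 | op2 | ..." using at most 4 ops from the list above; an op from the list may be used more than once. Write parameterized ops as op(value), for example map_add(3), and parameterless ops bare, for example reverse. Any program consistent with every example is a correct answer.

drop(1) | map_add(-3) | sort_desc | take(3)

Check, running the answer program on each example:
  [22, 3, 28, -29, -3, 50, -36, -13, -27] -> [3, 28, -29, -3, 50, -36, -13, -27] -> [0, 25, -32, -6, 47, -39, -16, -30] -> [47, 25, 0, -6, -16, -30, -32, -39] -> [47, 25, 0]
  [30, -4, -8, -32] -> [-4, -8, -32] -> [-7, -11, -35] -> [-7, -11, -35] -> [-7, -11, -35]
  [15, -25, -25, 36] -> [-25, -25, 36] -> [-28, -28, 33] -> [33, -28, -28] -> [33, -28, -28]
  [-46, 19, -41] -> [19, -41] -> [16, -44] -> [16, -44] -> [16, -44]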